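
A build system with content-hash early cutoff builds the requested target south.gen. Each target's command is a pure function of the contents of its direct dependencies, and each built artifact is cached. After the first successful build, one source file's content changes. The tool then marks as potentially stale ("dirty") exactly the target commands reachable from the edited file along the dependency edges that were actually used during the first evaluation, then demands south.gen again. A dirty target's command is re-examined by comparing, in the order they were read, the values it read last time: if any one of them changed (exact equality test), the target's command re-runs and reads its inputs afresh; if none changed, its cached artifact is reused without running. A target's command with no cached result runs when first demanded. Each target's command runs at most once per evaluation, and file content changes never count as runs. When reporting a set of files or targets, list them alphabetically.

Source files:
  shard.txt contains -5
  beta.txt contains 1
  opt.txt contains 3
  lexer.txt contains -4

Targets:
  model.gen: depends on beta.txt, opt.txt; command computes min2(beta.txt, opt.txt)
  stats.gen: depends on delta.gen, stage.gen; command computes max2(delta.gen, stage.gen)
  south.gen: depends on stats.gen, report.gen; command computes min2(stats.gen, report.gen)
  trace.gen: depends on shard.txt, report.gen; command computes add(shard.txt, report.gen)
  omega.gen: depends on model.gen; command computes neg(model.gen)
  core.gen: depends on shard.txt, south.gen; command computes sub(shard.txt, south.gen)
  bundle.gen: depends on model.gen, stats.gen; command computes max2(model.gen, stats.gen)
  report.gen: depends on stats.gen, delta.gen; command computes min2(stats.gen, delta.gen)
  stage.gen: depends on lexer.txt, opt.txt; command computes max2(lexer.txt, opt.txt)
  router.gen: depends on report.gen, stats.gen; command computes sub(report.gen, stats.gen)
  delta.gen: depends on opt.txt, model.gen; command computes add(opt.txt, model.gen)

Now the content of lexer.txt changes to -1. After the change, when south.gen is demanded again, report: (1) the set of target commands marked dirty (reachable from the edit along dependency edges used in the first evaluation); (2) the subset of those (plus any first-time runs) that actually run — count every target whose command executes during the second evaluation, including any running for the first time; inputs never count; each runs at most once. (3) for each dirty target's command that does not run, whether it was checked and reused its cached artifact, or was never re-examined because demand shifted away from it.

First evaluation (everything demanded from the output):
  model.gen = min2(1, 3) = 1
  delta.gen = add(3, 1) = 4
  stage.gen = max2(-4, 3) = 3
  stats.gen = max2(4, 3) = 4
  report.gen = min2(4, 4) = 4
  south.gen = min2(4, 4) = 4

Propagation after the edit:
  stage.gen: runs — lexer.txt -4->-1; result 3 (same value as before).
  stats.gen: checked — values it read are unchanged (delta.gen unchanged, stage.gen unchanged); reused cached 4 without running.
  report.gen: checked — values it read are unchanged (stats.gen unchanged, delta.gen unchanged); reused cached 4 without running.
  south.gen: checked — values it read are unchanged (stats.gen unchanged, report.gen unchanged); reused cached 4 without running.

Key observation: the change is absorbed at stage.gen — it re-runs but produces the same value, and the output's value is unchanged.

Marked dirty: report.gen, south.gen, stage.gen, stats.gen.
Target commands that run: stage.gen — 1 in total.
Checked but reused from cache: report.gen, south.gen, stats.gen.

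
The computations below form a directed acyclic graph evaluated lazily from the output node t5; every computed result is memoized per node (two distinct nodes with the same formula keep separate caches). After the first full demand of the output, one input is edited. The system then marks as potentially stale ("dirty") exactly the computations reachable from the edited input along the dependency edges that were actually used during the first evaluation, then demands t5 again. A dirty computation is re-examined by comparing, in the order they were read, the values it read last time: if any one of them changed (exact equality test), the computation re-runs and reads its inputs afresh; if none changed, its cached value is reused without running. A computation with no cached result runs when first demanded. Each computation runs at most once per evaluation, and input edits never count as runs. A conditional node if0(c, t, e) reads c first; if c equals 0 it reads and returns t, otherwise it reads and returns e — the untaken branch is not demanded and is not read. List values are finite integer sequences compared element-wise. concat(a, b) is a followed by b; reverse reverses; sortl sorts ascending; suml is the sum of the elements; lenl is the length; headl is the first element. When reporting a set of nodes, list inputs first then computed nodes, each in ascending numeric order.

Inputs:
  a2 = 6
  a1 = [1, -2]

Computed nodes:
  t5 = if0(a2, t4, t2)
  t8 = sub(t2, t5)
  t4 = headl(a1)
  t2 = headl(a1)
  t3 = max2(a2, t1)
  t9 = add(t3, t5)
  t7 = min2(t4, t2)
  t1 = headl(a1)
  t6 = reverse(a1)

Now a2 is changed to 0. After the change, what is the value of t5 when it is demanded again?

Demanding t5 again yields 1.
Note the branch switch — t4 had no cache and runs now for the first time.

First demand of the output computes:
  t2 = headl([1, -2]) = 1
  t5 = if0(a2=6 -> else branch t2) = 1

After the edit, cleaning proceeds:
  t4: had never run; runs now, result 1.
  t5: a read changed (a2 6->0) — executes, giving 1 — identical to its old value.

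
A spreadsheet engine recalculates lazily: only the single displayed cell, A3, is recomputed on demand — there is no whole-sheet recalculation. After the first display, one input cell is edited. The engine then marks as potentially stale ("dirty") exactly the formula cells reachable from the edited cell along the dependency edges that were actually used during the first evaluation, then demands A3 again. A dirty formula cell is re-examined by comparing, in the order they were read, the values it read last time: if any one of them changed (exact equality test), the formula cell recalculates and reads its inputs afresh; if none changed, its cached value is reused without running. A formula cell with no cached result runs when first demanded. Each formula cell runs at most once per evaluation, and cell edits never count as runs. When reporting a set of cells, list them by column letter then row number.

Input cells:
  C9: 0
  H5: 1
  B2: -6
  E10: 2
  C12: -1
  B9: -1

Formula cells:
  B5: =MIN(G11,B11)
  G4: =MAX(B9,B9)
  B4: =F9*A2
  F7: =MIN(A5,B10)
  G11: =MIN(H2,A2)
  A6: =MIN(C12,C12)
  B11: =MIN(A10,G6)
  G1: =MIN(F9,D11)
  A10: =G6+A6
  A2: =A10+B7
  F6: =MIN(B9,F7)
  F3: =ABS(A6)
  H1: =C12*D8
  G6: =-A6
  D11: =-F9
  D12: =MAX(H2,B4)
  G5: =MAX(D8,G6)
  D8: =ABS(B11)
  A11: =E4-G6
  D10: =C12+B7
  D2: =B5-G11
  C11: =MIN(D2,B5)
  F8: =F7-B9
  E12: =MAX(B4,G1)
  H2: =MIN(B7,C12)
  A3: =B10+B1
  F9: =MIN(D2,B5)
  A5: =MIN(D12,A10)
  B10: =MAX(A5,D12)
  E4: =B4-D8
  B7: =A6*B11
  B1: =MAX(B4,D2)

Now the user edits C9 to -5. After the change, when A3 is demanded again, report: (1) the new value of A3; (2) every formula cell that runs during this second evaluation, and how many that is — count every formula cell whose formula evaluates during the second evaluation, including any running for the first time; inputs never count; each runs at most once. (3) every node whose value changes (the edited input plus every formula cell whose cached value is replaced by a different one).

New value of A3: 0.
Formula cells that run: none — 0 in total.
Values that change: C9.
Key observation: C9 is never demanded by the output, so the edit triggers no recomputation at all.

First evaluation (everything demanded from the output):
  A6 = MIN(-1, -1) = -1
  G6 = -(-1) = 1
  A10 = 1 + -1 = 0
  B11 = MIN(0, 1) = 0
  B7 = -1 * 0 = 0
  A2 = 0 + 0 = 0
  H2 = MIN(0, -1) = -1
  G11 = MIN(-1, 0) = -1
  B5 = MIN(-1, 0) = -1
  D2 = -1 - -1 = 0
  F9 = MIN(0, -1) = -1
  B4 = -1 * 0 = 0
  B1 = MAX(0, 0) = 0
  D12 = MAX(-1, 0) = 0
  A5 = MIN(0, 0) = 0
  B10 = MAX(0, 0) = 0
  A3 = 0 + 0 = 0

Propagation after the edit:
  C9 feeds no computation that the output demands — nothing is marked dirty and nothing runs.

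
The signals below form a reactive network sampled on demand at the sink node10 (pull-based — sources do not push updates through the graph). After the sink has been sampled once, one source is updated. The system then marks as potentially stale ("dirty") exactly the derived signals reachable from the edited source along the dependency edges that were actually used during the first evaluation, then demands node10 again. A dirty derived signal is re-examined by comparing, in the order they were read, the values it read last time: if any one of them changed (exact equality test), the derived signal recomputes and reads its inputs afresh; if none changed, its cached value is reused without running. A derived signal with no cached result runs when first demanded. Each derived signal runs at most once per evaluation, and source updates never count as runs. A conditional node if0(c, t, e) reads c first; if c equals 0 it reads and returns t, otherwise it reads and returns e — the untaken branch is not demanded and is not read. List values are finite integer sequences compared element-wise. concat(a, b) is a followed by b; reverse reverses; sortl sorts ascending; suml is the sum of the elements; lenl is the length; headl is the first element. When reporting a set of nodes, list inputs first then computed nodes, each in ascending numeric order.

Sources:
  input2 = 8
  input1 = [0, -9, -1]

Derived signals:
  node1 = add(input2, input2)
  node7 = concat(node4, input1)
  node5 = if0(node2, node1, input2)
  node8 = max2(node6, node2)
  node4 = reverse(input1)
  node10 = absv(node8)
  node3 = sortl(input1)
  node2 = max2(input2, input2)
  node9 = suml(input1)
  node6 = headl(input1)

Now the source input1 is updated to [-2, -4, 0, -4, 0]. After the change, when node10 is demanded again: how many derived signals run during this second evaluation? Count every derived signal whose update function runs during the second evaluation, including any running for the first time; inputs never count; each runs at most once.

Run set: node6, node8 (2 run).
The important point: node8 recomputes to an identical value, and the output ends up unchanged.

Initial pass — values computed on the first demand:
  node2 = max2(8, 8) = 8
  node6 = headl([0, -9, -1]) = 0
  node8 = max2(0, 8) = 8
  node10 = absv(8) = 8

Second demand — change propagation:
  node6: re-runs because input1 [0, -9, -1]->[-2, -4, 0, -4, 0]; new result -2.
  node8: re-runs because node6 0->-2; new result 8 (unchanged).
  node10: re-examined; everything it read last time is the same (node8 unchanged) — cache 8 kept, no run.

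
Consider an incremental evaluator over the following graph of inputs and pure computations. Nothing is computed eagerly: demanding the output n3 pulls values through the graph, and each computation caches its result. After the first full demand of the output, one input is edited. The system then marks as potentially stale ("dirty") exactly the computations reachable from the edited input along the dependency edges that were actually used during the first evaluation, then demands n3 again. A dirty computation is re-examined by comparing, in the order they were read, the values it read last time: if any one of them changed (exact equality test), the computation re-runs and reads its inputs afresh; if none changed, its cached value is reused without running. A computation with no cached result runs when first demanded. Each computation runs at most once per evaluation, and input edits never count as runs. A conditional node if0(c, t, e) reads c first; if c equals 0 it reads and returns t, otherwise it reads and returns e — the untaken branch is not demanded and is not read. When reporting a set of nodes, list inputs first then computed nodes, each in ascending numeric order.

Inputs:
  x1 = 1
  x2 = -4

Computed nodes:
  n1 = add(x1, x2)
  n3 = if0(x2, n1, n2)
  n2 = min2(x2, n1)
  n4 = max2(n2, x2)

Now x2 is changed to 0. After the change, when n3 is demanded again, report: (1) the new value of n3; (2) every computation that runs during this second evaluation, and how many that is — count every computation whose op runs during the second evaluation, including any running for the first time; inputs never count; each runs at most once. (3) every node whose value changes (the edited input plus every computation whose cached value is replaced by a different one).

Initial pass — values computed on the first demand:
  n1 = add(1, -4) = -3
  n2 = min2(-4, -3) = -4
  n3 = if0(x2=-4 -> else branch n2) = -4

Second demand — change propagation:
  n1: re-runs because x2 -4->0; new result 1.
  n2: dirty yet unreached — the second evaluation never asks for it.
  n3: re-runs because x2 -4->0; new result 1.

The important point: the flipped condition redirects demand; n2 is left stale, never re-checked.

n3 now evaluates to 1.
Run set: n1, n3 (2 run).
Changed values: x2, n1, n3.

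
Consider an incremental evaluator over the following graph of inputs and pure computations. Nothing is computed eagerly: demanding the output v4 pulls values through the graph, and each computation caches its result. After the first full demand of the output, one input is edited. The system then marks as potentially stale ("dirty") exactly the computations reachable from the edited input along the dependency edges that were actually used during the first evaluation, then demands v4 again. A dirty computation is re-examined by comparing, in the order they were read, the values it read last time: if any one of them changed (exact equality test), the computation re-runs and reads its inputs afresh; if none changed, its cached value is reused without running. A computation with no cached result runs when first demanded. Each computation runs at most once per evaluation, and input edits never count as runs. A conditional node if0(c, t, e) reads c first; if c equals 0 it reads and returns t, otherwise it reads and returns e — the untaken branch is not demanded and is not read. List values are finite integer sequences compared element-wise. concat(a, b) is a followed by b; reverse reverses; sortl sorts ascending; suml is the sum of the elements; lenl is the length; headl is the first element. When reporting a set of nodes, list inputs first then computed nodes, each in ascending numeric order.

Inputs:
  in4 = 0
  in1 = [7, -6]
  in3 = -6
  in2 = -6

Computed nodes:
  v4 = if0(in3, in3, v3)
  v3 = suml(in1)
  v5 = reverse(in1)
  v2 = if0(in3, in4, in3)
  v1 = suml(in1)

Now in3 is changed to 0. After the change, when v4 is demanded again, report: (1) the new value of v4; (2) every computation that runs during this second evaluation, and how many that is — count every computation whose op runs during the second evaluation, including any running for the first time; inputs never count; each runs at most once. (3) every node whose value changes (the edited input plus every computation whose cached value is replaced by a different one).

Initial pass — values computed on the first demand:
  v3 = suml([7, -6]) = 1
  v4 = if0(in3=-6 -> else branch v3) = 1

Second demand — change propagation:
  v4: re-runs because in3 -6->0; new result 0.

v4 now evaluates to 0.
Run set: v4 (1 run).
Changed values: in3, v4.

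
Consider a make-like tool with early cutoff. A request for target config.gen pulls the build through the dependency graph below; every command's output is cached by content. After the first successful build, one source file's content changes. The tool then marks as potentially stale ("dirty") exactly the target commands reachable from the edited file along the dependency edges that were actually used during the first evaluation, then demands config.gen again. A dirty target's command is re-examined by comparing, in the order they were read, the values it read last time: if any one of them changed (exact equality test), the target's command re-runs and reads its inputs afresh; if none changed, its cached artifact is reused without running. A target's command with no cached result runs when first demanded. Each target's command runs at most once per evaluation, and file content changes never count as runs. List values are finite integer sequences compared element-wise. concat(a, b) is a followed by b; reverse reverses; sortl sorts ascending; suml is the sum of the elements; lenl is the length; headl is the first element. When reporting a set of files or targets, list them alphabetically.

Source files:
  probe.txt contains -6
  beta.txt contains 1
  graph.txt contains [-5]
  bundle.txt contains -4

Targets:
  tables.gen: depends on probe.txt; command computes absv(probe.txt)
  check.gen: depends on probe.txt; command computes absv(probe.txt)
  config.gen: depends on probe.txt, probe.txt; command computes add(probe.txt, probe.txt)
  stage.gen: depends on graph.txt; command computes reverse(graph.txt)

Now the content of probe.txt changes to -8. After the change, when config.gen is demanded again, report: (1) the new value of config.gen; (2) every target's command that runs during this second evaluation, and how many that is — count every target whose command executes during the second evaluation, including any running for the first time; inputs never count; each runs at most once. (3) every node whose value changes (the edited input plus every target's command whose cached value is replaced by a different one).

First demand of the output computes:
  config.gen = add(-6, -6) = -12

After the edit, cleaning proceeds:
  config.gen: a read changed (probe.txt -6->-8; probe.txt -6->-8) — executes, giving -16.

Demanding config.gen again yields -16.
1 target commands run: config.gen.
The nodes whose values change: config.gen, probe.txt.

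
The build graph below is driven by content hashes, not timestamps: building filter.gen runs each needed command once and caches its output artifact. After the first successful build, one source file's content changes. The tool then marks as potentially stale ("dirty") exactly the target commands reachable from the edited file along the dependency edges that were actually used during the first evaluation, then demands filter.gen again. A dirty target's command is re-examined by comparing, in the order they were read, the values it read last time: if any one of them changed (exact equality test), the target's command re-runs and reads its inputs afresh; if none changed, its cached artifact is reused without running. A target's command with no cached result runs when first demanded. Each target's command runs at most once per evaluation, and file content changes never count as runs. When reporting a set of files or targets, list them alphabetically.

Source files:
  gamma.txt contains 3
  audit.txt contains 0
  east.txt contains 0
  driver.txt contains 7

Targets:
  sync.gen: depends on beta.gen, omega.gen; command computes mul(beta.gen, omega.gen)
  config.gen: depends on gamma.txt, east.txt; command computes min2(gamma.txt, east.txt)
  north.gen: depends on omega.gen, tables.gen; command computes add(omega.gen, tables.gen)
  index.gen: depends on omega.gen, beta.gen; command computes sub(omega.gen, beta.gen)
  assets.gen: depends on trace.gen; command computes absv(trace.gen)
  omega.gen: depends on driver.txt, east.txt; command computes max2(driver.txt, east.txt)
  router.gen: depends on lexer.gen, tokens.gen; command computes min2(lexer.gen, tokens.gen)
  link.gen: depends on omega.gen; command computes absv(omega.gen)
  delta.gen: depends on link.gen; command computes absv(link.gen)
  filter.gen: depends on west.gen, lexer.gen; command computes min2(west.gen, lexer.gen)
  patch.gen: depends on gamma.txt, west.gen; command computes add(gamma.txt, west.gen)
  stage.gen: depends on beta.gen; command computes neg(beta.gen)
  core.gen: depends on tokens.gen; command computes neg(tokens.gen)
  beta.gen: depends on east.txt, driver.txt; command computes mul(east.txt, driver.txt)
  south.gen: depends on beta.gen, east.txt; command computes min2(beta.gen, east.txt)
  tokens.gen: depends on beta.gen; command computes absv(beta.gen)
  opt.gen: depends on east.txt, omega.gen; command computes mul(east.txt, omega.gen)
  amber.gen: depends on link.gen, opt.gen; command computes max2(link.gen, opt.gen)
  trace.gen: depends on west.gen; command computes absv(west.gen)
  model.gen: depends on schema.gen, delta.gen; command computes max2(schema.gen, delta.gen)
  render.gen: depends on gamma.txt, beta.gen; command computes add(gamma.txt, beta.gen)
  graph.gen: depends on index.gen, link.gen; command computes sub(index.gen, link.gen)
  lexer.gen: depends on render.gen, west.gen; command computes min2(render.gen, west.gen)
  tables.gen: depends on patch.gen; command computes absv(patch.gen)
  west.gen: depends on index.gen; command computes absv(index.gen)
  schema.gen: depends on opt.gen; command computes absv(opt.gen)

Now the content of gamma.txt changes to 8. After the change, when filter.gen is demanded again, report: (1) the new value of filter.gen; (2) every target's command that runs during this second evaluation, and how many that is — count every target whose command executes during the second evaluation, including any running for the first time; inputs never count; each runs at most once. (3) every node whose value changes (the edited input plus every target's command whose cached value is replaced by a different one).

Initial pass — values computed on the first demand:
  beta.gen = mul(0, 7) = 0
  omega.gen = max2(7, 0) = 7
  index.gen = sub(7, 0) = 7
  render.gen = add(3, 0) = 3
  west.gen = absv(7) = 7
  lexer.gen = min2(3, 7) = 3
  filter.gen = min2(7, 3) = 3

Second demand — change propagation:
  render.gen: re-runs because gamma.txt 3->8; new result 8.
  lexer.gen: re-runs because render.gen 3->8; new result 7.
  filter.gen: re-runs because lexer.gen 3->7; new result 7.

filter.gen now evaluates to 7.
Run set: filter.gen, lexer.gen, render.gen (3 run).
Changed values: filter.gen, gamma.txt, lexer.gen, render.gen.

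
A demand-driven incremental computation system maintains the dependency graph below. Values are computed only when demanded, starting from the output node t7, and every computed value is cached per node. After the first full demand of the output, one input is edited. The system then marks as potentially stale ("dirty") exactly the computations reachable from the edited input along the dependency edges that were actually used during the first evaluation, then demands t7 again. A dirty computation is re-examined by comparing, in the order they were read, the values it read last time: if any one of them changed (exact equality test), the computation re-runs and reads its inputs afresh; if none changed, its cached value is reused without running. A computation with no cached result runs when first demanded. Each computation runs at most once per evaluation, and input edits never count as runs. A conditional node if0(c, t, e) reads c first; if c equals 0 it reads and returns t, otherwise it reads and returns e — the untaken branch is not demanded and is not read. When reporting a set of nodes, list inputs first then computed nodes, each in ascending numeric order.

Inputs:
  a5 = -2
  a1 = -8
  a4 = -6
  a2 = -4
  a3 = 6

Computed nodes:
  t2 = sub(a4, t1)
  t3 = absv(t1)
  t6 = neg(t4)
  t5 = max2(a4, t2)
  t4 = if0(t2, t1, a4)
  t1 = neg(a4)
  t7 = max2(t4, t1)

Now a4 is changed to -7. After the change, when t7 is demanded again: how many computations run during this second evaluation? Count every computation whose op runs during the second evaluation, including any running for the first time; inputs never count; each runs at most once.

Computations that run: t1, t2, t4, t7 — 4 in total.

First evaluation (everything demanded from the output):
  t1 = neg(-6) = 6
  t2 = sub(-6, 6) = -12
  t4 = if0(t2=-12 -> else branch a4) = -6
  t7 = max2(-6, 6) = 6

Propagation after the edit:
  t1: runs — a4 -6->-7; result 7.
  t2: runs — a4 -6->-7; t1 6->7; result -14.
  t4: runs — t2 -12->-14; a4 -6->-7; result -7.
  t7: runs — t4 -6->-7; t1 6->7; result 7.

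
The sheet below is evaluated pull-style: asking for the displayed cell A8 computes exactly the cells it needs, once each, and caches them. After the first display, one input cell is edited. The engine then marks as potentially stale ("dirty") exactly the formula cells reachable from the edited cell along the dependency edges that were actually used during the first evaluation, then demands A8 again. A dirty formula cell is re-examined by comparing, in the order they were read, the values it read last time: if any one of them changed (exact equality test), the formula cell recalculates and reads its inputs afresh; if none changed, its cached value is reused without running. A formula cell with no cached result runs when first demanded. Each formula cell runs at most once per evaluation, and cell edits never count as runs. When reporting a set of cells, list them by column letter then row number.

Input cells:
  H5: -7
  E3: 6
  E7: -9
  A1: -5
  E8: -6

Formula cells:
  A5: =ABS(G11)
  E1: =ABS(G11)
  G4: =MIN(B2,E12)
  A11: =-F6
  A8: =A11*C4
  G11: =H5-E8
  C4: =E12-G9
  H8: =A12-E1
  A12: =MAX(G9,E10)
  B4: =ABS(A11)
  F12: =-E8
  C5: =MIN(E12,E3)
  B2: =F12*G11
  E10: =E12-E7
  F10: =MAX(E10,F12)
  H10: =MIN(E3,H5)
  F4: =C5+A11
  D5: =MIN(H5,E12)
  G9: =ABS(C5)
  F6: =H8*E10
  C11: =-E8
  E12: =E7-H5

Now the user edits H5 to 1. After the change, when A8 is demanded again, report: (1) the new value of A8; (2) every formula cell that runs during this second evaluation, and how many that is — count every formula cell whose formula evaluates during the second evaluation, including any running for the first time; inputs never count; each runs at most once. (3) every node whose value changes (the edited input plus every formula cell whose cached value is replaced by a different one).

Demanding A8 again yields -60.
12 formula cells run: A8, A11, A12, C4, C5, E1, E10, E12, F6, G9, G11, H8.
The nodes whose values change: A8, A11, A12, C4, C5, E1, E10, E12, F6, G9, G11, H5, H8.

First demand of the output computes:
  E12 = -9 - -7 = -2
  C5 = MIN(-2, 6) = -2
  E10 = -2 - -9 = 7
  G9 = ABS(-2) = 2
  A12 = MAX(2, 7) = 7
  C4 = -2 - 2 = -4
  G11 = -7 - -6 = -1
  E1 = ABS(-1) = 1
  H8 = 7 - 1 = 6
  F6 = 6 * 7 = 42
  A11 = -(42) = -42
  A8 = -42 * -4 = 168

After the edit, cleaning proceeds:
  E12: a read changed (H5 -7->1) — executes, giving -10.
  C5: a read changed (E12 -2->-10) — executes, giving -10.
  E10: a read changed (E12 -2->-10) — executes, giving -1.
  G9: a read changed (C5 -2->-10) — executes, giving 10.
  A12: a read changed (G9 2->10; E10 7->-1) — executes, giving 10.
  C4: a read changed (E12 -2->-10; G9 2->10) — executes, giving -20.
  G11: a read changed (H5 -7->1) — executes, giving 7.
  E1: a read changed (G11 -1->7) — executes, giving 7.
  H8: a read changed (A12 7->10; E1 1->7) — executes, giving 3.
  F6: a read changed (H8 6->3; E10 7->-1) — executes, giving -3.
  A11: a read changed (F6 42->-3) — executes, giving 3.
  A8: a read changed (A11 -42->3; C4 -4->-20) — executes, giving -60.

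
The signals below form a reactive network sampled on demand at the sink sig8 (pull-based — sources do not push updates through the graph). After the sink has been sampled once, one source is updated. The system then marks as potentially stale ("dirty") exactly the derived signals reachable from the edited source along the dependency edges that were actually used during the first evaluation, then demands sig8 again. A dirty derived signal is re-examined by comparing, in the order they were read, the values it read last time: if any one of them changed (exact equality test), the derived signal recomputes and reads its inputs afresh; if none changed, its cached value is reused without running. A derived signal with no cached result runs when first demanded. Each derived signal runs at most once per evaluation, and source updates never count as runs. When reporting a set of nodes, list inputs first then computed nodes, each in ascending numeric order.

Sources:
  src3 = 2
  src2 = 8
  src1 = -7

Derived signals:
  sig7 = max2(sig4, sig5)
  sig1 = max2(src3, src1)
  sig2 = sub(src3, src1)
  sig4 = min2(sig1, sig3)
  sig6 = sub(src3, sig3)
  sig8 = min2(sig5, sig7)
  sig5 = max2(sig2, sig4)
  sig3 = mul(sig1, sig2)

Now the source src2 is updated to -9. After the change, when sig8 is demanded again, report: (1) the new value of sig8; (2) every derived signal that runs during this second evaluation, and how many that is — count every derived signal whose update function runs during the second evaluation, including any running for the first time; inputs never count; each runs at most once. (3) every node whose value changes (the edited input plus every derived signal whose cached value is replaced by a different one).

Initial pass — values computed on the first demand:
  sig1 = max2(2, -7) = 2
  sig2 = sub(2, -7) = 9
  sig3 = mul(2, 9) = 18
  sig4 = min2(2, 18) = 2
  sig5 = max2(9, 2) = 9
  sig7 = max2(2, 9) = 9
  sig8 = min2(9, 9) = 9

Second demand — change propagation:
  no demanded computation ever read src2, so the edit dirties nothing and nothing runs.

The important point: nothing the output needs ever reads src2, so the edit is invisible to it.

sig8 now evaluates to 9.
Run set: none (0 run).
Changed values: src2.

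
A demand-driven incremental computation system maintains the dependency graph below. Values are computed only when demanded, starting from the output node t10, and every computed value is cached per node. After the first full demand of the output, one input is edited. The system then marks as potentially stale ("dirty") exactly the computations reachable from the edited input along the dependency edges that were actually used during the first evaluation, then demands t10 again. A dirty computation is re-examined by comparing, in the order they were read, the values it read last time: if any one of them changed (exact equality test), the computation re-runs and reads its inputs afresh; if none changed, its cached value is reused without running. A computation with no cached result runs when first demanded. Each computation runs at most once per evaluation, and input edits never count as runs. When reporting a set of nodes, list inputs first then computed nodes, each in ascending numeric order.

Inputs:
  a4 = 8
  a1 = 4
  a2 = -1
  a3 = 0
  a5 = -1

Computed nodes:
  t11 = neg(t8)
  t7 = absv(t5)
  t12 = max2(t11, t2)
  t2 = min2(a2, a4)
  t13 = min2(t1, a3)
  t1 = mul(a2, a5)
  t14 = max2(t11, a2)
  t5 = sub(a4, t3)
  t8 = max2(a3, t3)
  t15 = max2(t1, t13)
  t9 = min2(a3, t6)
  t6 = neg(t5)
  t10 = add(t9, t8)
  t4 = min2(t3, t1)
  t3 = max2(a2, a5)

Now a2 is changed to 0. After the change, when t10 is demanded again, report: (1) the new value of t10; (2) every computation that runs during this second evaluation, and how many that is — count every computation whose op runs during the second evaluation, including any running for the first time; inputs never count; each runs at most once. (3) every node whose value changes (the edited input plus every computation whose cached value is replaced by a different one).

First evaluation (everything demanded from the output):
  t3 = max2(-1, -1) = -1
  t5 = sub(8, -1) = 9
  t6 = neg(9) = -9
  t8 = max2(0, -1) = 0
  t9 = min2(0, -9) = -9
  t10 = add(-9, 0) = -9

Propagation after the edit:
  t3: runs — a2 -1->0; result 0.
  t5: runs — t3 -1->0; result 8.
  t6: runs — t5 9->8; result -8.
  t8: runs — t3 -1->0; result 0 (same value as before).
  t9: runs — t6 -9->-8; result -8.
  t10: runs — t9 -9->-8; result -8.

New value of t10: -8.
Computations that run: t3, t5, t6, t8, t9, t10 — 6 in total.
Values that change: a2, t3, t5, t6, t9, t10.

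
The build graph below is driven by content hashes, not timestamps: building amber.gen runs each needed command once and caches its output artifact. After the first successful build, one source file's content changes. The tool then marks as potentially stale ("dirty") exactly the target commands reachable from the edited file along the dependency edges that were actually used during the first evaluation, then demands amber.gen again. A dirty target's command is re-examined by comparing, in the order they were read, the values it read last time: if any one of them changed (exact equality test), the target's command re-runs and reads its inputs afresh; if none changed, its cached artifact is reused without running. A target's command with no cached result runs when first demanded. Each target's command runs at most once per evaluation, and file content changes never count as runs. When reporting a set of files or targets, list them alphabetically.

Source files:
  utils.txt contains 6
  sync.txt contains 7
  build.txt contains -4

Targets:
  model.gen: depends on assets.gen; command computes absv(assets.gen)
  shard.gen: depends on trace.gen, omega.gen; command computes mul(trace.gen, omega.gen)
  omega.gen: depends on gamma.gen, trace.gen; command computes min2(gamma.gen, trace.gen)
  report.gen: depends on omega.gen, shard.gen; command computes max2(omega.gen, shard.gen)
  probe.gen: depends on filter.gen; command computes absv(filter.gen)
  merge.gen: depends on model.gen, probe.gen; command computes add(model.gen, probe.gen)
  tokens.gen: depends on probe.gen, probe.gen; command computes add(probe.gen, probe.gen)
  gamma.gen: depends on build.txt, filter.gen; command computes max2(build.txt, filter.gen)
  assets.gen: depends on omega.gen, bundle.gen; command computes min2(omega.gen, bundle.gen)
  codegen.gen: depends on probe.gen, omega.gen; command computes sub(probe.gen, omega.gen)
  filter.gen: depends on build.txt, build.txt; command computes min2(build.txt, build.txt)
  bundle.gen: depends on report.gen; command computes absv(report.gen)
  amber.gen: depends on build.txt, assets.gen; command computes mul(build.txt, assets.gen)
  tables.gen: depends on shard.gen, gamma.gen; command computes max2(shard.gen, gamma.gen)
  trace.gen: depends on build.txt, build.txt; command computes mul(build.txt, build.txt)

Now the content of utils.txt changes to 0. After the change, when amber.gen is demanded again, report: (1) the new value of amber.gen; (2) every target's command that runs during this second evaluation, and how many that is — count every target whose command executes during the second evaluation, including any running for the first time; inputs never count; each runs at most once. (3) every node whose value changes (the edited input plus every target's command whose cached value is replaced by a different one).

Initial pass — values computed on the first demand:
  filter.gen = min2(-4, -4) = -4
  gamma.gen = max2(-4, -4) = -4
  trace.gen = mul(-4, -4) = 16
  omega.gen = min2(-4, 16) = -4
  shard.gen = mul(16, -4) = -64
  report.gen = max2(-4, -64) = -4
  bundle.gen = absv(-4) = 4
  assets.gen = min2(-4, 4) = -4
  amber.gen = mul(-4, -4) = 16

Second demand — change propagation:
  no demanded computation ever read utils.txt, so the edit dirties nothing and nothing runs.

The important point: nothing the output needs ever reads utils.txt, so the edit is invisible to it.

amber.gen now evaluates to 16.
Run set: none (0 run).
Changed values: utils.txt.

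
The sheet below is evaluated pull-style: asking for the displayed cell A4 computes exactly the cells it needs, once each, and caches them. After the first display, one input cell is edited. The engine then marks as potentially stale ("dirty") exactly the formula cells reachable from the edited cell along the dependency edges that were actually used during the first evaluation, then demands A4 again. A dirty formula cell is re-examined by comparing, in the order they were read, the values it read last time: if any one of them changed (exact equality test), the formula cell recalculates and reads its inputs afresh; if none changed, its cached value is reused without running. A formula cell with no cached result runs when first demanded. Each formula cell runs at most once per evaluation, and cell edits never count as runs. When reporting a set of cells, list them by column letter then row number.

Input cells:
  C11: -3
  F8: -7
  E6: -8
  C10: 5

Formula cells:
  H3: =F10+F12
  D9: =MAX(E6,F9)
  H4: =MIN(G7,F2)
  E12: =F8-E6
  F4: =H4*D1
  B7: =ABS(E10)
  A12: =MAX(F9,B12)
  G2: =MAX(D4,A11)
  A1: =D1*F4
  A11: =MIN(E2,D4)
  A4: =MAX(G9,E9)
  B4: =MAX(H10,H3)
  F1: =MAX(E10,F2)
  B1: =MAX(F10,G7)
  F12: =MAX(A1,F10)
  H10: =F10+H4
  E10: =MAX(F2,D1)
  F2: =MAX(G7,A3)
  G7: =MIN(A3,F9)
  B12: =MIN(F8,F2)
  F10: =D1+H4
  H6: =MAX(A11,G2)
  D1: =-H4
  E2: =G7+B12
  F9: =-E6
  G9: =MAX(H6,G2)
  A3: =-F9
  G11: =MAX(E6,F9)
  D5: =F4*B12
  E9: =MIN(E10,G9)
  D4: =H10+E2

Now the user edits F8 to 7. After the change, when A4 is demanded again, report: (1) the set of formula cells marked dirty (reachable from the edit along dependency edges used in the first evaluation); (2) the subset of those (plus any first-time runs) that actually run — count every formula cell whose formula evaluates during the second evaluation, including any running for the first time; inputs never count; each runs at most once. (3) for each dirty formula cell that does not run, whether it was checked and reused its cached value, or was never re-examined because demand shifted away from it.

The edit dirties: A4, A11, B12, D4, E2, E9, G2, G9, H6.
1 formula cells run: B12.
Cache hits after checking: A4, A11, D4, E2, E9, G2, G9, H6.
Note the absorption at B12: it re-runs yet its value is the same, leaving the output's value untouched.

First demand of the output computes:
  F9 = -(-8) = 8
  A3 = -(8) = -8
  G7 = MIN(-8, 8) = -8
  F2 = MAX(-8, -8) = -8
  B12 = MIN(-7, -8) = -8
  E2 = -8 + -8 = -16
  H4 = MIN(-8, -8) = -8
  D1 = -(-8) = 8
  E10 = MAX(-8, 8) = 8
  F10 = 8 + -8 = 0
  H10 = 0 + -8 = -8
  D4 = -8 + -16 = -24
  A11 = MIN(-16, -24) = -24
  G2 = MAX(-24, -24) = -24
  H6 = MAX(-24, -24) = -24
  G9 = MAX(-24, -24) = -24
  E9 = MIN(8, -24) = -24
  A4 = MAX(-24, -24) = -24

After the edit, cleaning proceeds:
  B12: a read changed (F8 -7->7) — executes, giving -8 — identical to its old value.
  E2: dirty, but its reads are unchanged (G7 unchanged, B12 unchanged); cached -16 stands.
  D4: dirty, but its reads are unchanged (H10 unchanged, E2 unchanged); cached -24 stands.
  A11: dirty, but its reads are unchanged (E2 unchanged, D4 unchanged); cached -24 stands.
  G2: dirty, but its reads are unchanged (D4 unchanged, A11 unchanged); cached -24 stands.
  H6: dirty, but its reads are unchanged (A11 unchanged, G2 unchanged); cached -24 stands.
  G9: dirty, but its reads are unchanged (H6 unchanged, G2 unchanged); cached -24 stands.
  E9: dirty, but its reads are unchanged (E10 unchanged, G9 unchanged); cached -24 stands.
  A4: dirty, but its reads are unchanged (G9 unchanged, E9 unchanged); cached -24 stands.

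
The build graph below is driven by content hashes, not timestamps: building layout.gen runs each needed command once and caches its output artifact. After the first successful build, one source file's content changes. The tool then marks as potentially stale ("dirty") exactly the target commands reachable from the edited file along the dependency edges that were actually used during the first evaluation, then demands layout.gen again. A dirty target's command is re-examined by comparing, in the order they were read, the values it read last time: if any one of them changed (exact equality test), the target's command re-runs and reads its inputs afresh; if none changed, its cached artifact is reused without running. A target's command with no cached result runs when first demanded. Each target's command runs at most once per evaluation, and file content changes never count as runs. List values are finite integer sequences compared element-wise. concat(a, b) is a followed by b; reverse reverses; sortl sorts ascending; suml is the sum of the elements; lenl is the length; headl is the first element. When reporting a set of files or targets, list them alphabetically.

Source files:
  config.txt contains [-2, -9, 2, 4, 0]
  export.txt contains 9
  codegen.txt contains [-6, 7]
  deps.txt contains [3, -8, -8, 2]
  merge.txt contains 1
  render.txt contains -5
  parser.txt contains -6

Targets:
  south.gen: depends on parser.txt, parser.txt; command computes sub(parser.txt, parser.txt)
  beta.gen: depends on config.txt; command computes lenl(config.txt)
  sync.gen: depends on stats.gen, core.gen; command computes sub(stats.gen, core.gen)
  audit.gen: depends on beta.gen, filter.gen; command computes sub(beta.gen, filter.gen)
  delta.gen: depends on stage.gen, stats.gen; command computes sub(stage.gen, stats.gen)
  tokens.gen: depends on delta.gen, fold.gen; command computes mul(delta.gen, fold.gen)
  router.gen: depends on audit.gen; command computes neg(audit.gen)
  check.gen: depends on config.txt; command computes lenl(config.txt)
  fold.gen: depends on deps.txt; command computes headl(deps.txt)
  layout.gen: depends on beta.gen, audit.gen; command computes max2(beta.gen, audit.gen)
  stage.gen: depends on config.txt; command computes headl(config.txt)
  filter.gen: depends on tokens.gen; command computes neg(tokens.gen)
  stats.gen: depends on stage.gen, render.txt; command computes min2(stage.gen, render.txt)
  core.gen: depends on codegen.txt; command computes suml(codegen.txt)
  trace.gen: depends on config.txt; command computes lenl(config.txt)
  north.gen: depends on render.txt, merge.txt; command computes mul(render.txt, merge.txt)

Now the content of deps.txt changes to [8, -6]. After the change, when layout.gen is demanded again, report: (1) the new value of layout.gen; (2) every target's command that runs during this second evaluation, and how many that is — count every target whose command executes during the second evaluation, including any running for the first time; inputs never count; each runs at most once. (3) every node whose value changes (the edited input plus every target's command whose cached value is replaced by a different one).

layout.gen now evaluates to 29.
Run set: audit.gen, filter.gen, fold.gen, layout.gen, tokens.gen (5 run).
Changed values: audit.gen, deps.txt, filter.gen, fold.gen, layout.gen, tokens.gen.

Initial pass — values computed on the first demand:
  beta.gen = lenl([-2, -9, 2, 4, 0]) = 5
  fold.gen = headl([3, -8, -8, 2]) = 3
  stage.gen = headl([-2, -9, 2, 4, 0]) = -2
  stats.gen = min2(-2, -5) = -5
  delta.gen = sub(-2, -5) = 3
  tokens.gen = mul(3, 3) = 9
  filter.gen = neg(9) = -9
  audit.gen = sub(5, -9) = 14
  layout.gen = max2(5, 14) = 14

Second demand — change propagation:
  fold.gen: re-runs because deps.txt [3, -8, -8, 2]->[8, -6]; new result 8.
  tokens.gen: re-runs because fold.gen 3->8; new result 24.
  filter.gen: re-runs because tokens.gen 9->24; new result -24.
  audit.gen: re-runs because filter.gen -9->-24; new result 29.
  layout.gen: re-runs because audit.gen 14->29; new result 29.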